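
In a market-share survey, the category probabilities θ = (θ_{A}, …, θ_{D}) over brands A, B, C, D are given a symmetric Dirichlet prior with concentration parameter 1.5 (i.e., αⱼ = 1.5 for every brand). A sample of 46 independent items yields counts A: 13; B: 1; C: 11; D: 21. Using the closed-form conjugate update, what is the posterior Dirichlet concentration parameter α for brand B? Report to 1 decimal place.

The Dirichlet prior is conjugate to the Multinomial likelihood: each posterior αⱼ = prior αⱼ + observed count nⱼ.
Posterior concentration: (14.5, 2.5, 12.5, 22.5), total = 52.0.
α_{B} = 1.5 + 1 = 2.5.

2.5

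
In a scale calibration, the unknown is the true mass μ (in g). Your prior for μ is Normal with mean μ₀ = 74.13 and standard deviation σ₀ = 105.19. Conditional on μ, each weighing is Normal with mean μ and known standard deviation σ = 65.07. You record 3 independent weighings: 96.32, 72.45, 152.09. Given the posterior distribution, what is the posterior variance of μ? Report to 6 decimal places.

1251.708804

For Normal data with known variance σ², a Normal(μ₀, σ₀²) prior on μ is conjugate. Posterior precision = 1/σ₀² + n/σ²; posterior mean is the precision-weighted average of μ₀ and x̄.
σ₀² = 105.19² = 11064.9361, σ² = 65.07² = 4234.1049; σ² + n·σ₀² = 4234.1049 + 3·11064.9361 = 37428.9132.
Posterior precision = 1/σ₀² + n/σ² = 1/11064.9361 + 3/4234.1049 = (σ² + n·σ₀²)/(σ₀²σ²) = 37428.9132/(11064.9361·4234.1049); posterior variance σₙ² = σ₀²σ²/(σ² + n·σ₀²) = 11064.9361·4234.1049/37428.9132 = 1251.708804.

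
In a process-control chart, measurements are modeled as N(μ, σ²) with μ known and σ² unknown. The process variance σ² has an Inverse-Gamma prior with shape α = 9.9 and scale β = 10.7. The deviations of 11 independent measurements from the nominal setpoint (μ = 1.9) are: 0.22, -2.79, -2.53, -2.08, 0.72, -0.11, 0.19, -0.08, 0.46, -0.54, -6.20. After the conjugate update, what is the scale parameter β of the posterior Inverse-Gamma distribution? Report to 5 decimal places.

39.73800

With known mean μ and an Inverse-Gamma(α, β) prior on σ², the Normal likelihood is conjugate: posterior is Inv-Gamma(α + n/2, β + Σ(xᵢ−μ)²/2).
Σ(xᵢ−μ)² = (0.22)² + (-2.79)² + (-2.53)² + (-2.08)² + (0.72)² + (-0.11)² + (0.19)² + (-0.08)² + (0.46)² + (-0.54)² + (-6.20)² = 58.0760.
Posterior: Inv-Gamma(9.9 + 11/2, 10.7 + 58.0760/2) = Inv-Gamma(15.40, 39.73800).
Posterior β = 39.73800.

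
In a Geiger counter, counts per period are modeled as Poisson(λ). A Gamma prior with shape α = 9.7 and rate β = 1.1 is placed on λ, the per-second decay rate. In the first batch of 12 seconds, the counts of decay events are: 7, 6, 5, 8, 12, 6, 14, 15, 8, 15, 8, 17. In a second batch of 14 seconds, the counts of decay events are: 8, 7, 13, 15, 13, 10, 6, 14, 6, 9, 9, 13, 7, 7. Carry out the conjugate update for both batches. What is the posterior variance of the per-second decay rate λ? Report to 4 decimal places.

With a Gamma(shape α, rate β) prior, the Poisson likelihood is conjugate: the posterior is Gamma(α + ΣXᵢ, β + n).
Batch 1: sum of counts S = 121 over n = 12 seconds.
After batch 1: Gamma(α+S, β+n) = Gamma(9.7+121, 1.1+12) = Gamma(130.7, 13.1).
Batch 2: sum of counts S = 137 over n = 14 seconds.
After batch 2: Gamma(α+S, β+n) = Gamma(130.7+137, 13.1+14) = Gamma(267.7, 27.1).
Var = α/β² = 267.7/27.1² = 0.3645.

0.3645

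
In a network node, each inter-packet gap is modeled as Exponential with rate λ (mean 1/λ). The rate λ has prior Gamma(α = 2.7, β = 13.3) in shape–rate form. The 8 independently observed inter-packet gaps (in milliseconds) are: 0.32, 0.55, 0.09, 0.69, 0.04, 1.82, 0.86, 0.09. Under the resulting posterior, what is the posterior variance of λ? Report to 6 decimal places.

0.033923

With a Gamma(shape α, rate β) prior on the exponential rate λ, the posterior after n observations with total T = Σxᵢ is Gamma(α+n, β+T).
Sum of observations T = 4.46 milliseconds; n = 8.
Posterior: Gamma(2.7+8, 13.3+4.46) = Gamma(10.7, 17.76).
Var = α/β² = 0.033923.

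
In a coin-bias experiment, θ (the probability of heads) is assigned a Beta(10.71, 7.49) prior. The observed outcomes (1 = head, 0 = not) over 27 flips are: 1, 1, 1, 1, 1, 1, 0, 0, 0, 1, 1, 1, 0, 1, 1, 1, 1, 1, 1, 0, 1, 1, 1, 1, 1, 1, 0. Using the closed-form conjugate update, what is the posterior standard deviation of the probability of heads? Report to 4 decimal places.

The Beta prior is conjugate to a Binomial/Bernoulli likelihood; the update adds successes to α and failures to β.
Posterior: Beta(α+k, β+n−k) = Beta(10.71+21, 7.49+6) = Beta(31.71, 13.49).
Var = αβ/((α+β)²(α+β+1)) = 31.71·13.49/(45.20²·46.20) = 0.00453199; SD = √0.00453199 = 0.0673.

0.0673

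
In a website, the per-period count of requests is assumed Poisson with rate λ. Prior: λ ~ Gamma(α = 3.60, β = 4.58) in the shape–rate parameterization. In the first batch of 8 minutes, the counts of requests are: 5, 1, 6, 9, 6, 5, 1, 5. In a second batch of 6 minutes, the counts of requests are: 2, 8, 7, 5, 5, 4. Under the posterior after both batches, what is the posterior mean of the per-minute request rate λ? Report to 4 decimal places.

With a Gamma(shape α, rate β) prior, the Poisson likelihood is conjugate: the posterior is Gamma(α + ΣXᵢ, β + n).
Batch 1: sum of counts S = 38 over n = 8 minutes.
After batch 1: Gamma(α+S, β+n) = Gamma(3.60+38, 4.58+8) = Gamma(41.60, 12.58).
Batch 2: sum of counts S = 31 over n = 6 minutes.
After batch 2: Gamma(α+S, β+n) = Gamma(41.60+31, 12.58+6) = Gamma(72.60, 18.58).
Posterior mean = α/β = 72.60/18.58 = 3.9074.

3.9074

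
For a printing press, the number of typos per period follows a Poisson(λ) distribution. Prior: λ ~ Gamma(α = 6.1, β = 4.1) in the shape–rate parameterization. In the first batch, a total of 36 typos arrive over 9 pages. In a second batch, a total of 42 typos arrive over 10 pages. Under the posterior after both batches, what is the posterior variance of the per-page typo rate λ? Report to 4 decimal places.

0.1576

With a Gamma(shape α, rate β) prior, the Poisson likelihood is conjugate: the posterior is Gamma(α + ΣXᵢ, β + n).
After batch 1: Gamma(α+S, β+n) = Gamma(6.1+36, 4.1+9) = Gamma(42.1, 13.1).
After batch 2: Gamma(α+S, β+n) = Gamma(42.1+42, 13.1+10) = Gamma(84.1, 23.1).
Var = α/β² = 84.1/23.1² = 0.1576.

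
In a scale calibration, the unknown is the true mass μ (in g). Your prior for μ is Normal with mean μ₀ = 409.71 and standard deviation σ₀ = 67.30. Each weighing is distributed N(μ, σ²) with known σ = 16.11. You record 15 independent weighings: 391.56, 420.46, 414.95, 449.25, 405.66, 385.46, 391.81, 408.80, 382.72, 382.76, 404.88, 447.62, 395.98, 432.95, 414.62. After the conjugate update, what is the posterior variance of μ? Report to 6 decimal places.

For Normal data with known variance σ², a Normal(μ₀, σ₀²) prior on μ is conjugate. Posterior precision = 1/σ₀² + n/σ²; posterior mean is the precision-weighted average of μ₀ and x̄.
σ₀² = 67.30² = 4529.29, σ² = 16.11² = 259.5321; σ² + n·σ₀² = 259.5321 + 15·4529.29 = 68198.8821.
Posterior precision = 1/σ₀² + n/σ² = 1/4529.29 + 15/259.5321 = (σ² + n·σ₀²)/(σ₀²σ²) = 68198.8821/(4529.29·259.5321); posterior variance σₙ² = σ₀²σ²/(σ² + n·σ₀²) = 4529.29·259.5321/68198.8821 = 17.236296.

17.236296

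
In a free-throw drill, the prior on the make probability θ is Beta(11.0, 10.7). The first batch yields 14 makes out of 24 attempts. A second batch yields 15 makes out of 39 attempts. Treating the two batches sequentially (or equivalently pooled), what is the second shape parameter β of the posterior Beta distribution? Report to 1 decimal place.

The Beta prior is conjugate to a Binomial/Bernoulli likelihood; the update adds successes to α and failures to β.
After batch 1: Beta(11.0+14, 10.7+10) = Beta(25.0, 20.7).
After batch 2: Beta(25.0+15, 20.7+24) = Beta(40.0, 44.7).
Posterior β = 44.7.

44.7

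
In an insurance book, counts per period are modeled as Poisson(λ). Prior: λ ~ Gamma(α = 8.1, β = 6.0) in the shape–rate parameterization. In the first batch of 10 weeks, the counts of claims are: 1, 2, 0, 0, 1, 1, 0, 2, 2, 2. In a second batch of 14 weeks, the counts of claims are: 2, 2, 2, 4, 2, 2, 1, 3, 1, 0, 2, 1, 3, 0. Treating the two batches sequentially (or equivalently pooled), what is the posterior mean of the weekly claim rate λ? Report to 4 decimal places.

With a Gamma(shape α, rate β) prior, the Poisson likelihood is conjugate: the posterior is Gamma(α + ΣXᵢ, β + n).
Batch 1: sum of counts S = 11 over n = 10 weeks.
After batch 1: Gamma(α+S, β+n) = Gamma(8.1+11, 6.0+10) = Gamma(19.1, 16.0).
Batch 2: sum of counts S = 25 over n = 14 weeks.
After batch 2: Gamma(α+S, β+n) = Gamma(19.1+25, 16.0+14) = Gamma(44.1, 30.0).
Posterior mean = α/β = 44.1/30.0 = 1.4700.

1.4700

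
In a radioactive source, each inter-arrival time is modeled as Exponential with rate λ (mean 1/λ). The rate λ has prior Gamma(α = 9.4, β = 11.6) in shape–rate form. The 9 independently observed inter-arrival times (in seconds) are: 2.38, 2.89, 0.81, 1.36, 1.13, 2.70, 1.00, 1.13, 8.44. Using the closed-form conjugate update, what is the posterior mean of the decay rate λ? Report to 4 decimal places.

With a Gamma(shape α, rate β) prior on the exponential rate λ, the posterior after n observations with total T = Σxᵢ is Gamma(α+n, β+T).
Sum of observations T = 21.84 seconds; n = 9.
Posterior: Gamma(9.4+9, 11.6+21.84) = Gamma(18.4, 33.44).
Posterior mean of λ = α/β = 18.4/33.44 = 0.5502.

0.5502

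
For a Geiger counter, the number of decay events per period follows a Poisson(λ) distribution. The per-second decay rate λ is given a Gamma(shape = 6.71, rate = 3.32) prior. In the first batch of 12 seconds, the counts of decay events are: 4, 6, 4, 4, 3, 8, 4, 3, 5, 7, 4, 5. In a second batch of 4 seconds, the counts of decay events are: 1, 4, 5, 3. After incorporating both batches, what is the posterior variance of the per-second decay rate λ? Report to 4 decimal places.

0.2055

With a Gamma(shape α, rate β) prior, the Poisson likelihood is conjugate: the posterior is Gamma(α + ΣXᵢ, β + n).
Batch 1: sum of counts S = 57 over n = 12 seconds.
After batch 1: Gamma(α+S, β+n) = Gamma(6.71+57, 3.32+12) = Gamma(63.71, 15.32).
Batch 2: sum of counts S = 13 over n = 4 seconds.
After batch 2: Gamma(α+S, β+n) = Gamma(63.71+13, 15.32+4) = Gamma(76.71, 19.32).
Var = α/β² = 76.71/19.32² = 0.2055.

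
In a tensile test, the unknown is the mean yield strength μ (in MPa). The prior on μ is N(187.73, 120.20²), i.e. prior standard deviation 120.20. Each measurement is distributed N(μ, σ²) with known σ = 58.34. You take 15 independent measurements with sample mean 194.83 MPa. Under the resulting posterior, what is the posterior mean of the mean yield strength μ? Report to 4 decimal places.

194.7202

For Normal data with known variance σ², a Normal(μ₀, σ₀²) prior on μ is conjugate. Posterior precision = 1/σ₀² + n/σ²; posterior mean is the precision-weighted average of μ₀ and x̄.
n·x̄ = 15·194.83 = 2922.45.
σ₀² = 120.20² = 14448.04, σ² = 58.34² = 3403.5556; σ² + n·σ₀² = 3403.5556 + 15·14448.04 = 220124.1556.
Posterior mean = (μ₀/σ₀² + n·x̄/σ²)/(1/σ₀² + n/σ²) = (σ²·μ₀ + σ₀²·n·x̄)/(σ² + n·σ₀²) = (3403.5556·187.73 + 14448.04·2922.45)/220124.1556 = 42862623.990788/220124.1556 = 194.7202.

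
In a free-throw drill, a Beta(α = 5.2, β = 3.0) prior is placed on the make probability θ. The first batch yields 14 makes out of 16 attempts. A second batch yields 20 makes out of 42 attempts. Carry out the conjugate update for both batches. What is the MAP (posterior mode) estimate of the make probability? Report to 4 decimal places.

0.5950

The Beta prior is conjugate to a Binomial/Bernoulli likelihood; the update adds successes to α and failures to β.
After batch 1: Beta(5.2+14, 3.0+2) = Beta(19.2, 5.0).
After batch 2: Beta(19.2+20, 5.0+22) = Beta(39.2, 27.0).
Mode of Beta(a,b) for a,b>1 is (a−1)/(a+b−2) = 38.2/64.2 = 0.5950.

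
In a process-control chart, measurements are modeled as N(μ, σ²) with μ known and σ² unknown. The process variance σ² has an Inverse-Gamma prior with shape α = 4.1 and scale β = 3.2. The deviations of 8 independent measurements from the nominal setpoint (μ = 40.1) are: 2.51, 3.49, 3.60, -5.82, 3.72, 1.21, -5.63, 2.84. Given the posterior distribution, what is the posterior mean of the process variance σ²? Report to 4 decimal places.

With known mean μ and an Inverse-Gamma(α, β) prior on σ², the Normal likelihood is conjugate: posterior is Inv-Gamma(α + n/2, β + Σ(xᵢ−μ)²/2).
Σ(xᵢ−μ)² = (2.51)² + (3.49)² + (3.60)² + (-5.82)² + (3.72)² + (1.21)² + (-5.63)² + (2.84)² = 120.3776.
Posterior: Inv-Gamma(4.1 + 8/2, 3.2 + 120.3776/2) = Inv-Gamma(8.10, 63.38880).
E[σ²|data] = β/(α−1) = 63.38880/7.10 = 8.9280.

8.9280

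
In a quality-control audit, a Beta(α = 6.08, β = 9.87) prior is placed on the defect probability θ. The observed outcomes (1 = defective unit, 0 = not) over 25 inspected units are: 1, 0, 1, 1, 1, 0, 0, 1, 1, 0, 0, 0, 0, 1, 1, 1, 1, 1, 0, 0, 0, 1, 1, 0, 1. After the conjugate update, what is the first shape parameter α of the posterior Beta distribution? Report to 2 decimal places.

20.08

The Beta prior is conjugate to a Binomial/Bernoulli likelihood; the update adds successes to α and failures to β.
Posterior: Beta(α+k, β+n−k) = Beta(6.08+14, 9.87+11) = Beta(20.08, 20.87).
Posterior α = 20.08.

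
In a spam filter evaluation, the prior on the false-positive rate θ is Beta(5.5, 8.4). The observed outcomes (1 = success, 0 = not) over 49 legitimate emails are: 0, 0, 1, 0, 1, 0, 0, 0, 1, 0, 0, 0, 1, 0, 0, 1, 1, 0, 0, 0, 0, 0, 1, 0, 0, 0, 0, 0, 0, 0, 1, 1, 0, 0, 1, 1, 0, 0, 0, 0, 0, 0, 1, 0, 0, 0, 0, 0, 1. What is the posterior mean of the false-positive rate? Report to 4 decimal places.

0.2941

The Beta prior is conjugate to a Binomial/Bernoulli likelihood; the update adds successes to α and failures to β.
Posterior: Beta(α+k, β+n−k) = Beta(5.5+13, 8.4+36) = Beta(18.5, 44.4).
Posterior mean = α/(α+β) = 18.5/62.9 = 0.2941.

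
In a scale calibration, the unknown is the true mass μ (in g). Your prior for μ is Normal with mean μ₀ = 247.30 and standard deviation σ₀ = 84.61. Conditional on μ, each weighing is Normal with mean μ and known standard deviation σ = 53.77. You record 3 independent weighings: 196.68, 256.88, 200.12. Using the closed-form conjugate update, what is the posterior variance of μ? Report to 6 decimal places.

849.391069

For Normal data with known variance σ², a Normal(μ₀, σ₀²) prior on μ is conjugate. Posterior precision = 1/σ₀² + n/σ²; posterior mean is the precision-weighted average of μ₀ and x̄.
σ₀² = 84.61² = 7158.8521, σ² = 53.77² = 2891.2129; σ² + n·σ₀² = 2891.2129 + 3·7158.8521 = 24367.7692.
Posterior precision = 1/σ₀² + n/σ² = 1/7158.8521 + 3/2891.2129 = (σ² + n·σ₀²)/(σ₀²σ²) = 24367.7692/(7158.8521·2891.2129); posterior variance σₙ² = σ₀²σ²/(σ² + n·σ₀²) = 7158.8521·2891.2129/24367.7692 = 849.391069.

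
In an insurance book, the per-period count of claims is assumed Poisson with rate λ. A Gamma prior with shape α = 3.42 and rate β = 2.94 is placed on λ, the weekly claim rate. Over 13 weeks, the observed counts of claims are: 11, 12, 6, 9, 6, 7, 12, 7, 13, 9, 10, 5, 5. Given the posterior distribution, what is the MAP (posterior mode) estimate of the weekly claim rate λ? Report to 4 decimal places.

7.1782

With a Gamma(shape α, rate β) prior, the Poisson likelihood is conjugate: the posterior is Gamma(α + ΣXᵢ, β + n).
Sum of counts S = 112 over n = 13 weeks.
Posterior: Gamma(α+S, β+n) = Gamma(3.42+112, 2.94+13) = Gamma(115.42, 15.94).
Mode of Gamma(α,β) for α≥1 is (α−1)/β = 114.42/15.94 = 7.1782.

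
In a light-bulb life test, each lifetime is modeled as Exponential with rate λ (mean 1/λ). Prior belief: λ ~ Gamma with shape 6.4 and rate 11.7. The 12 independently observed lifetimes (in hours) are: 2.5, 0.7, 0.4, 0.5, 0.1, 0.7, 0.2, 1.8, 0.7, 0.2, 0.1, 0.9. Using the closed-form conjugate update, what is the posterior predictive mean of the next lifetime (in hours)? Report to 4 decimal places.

With a Gamma(shape α, rate β) prior on the exponential rate λ, the posterior after n observations with total T = Σxᵢ is Gamma(α+n, β+T).
Sum of observations T = 8.8 hours; n = 12.
Posterior: Gamma(6.4+12, 11.7+8.8) = Gamma(18.4, 20.5).
The predictive distribution for the next observation is Lomax; its mean is β/(α−1) = 20.5/17.4 = 1.1782.

1.1782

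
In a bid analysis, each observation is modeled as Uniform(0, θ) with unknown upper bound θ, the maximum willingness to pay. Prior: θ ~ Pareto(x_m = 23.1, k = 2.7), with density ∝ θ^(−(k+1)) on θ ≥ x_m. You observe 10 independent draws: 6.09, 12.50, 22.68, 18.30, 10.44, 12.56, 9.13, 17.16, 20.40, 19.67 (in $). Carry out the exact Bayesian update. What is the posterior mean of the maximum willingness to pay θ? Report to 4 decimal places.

25.0744

A Pareto(scale x_m, shape k) prior on the upper bound θ of Uniform(0, θ) is conjugate: posterior is Pareto(max(x_m, max xᵢ), k + n).
Sample maximum = 22.68; prior scale x_m = 23.1 → posterior scale = max = 23.10.
Posterior shape = 2.7 + 10 = 12.7.
E[θ|data] = k·x_m/(k−1) = 12.7·23.10/11.7 = 25.0744.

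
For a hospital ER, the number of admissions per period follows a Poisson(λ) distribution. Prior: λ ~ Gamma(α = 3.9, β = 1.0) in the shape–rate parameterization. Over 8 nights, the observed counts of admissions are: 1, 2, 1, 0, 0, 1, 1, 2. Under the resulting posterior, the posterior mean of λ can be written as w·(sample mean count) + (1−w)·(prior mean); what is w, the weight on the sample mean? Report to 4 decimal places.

0.8889

With a Gamma(shape α, rate β) prior, the Poisson likelihood is conjugate: the posterior is Gamma(α + ΣXᵢ, β + n).
Posterior mean = (α₀+S)/(β₀+n) = [n/(β₀+n)]·(S/n) + [β₀/(β₀+n)]·(α₀/β₀), so only n and β₀ enter the weight.
Weight on data w = n/(β₀+n) = 8/(1.0+8) = 8/9.0 = 0.8889.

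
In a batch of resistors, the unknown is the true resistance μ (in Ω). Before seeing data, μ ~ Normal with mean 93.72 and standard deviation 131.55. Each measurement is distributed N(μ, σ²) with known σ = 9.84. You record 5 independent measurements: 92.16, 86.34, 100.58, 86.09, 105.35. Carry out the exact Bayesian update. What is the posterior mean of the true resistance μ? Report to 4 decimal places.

94.1036

For Normal data with known variance σ², a Normal(μ₀, σ₀²) prior on μ is conjugate. Posterior precision = 1/σ₀² + n/σ²; posterior mean is the precision-weighted average of μ₀ and x̄.
Σxᵢ = 92.16 + 86.34 + 100.58 + 86.09 + 105.35 = 470.52, so n·x̄ = 470.52.
σ₀² = 131.55² = 17305.4025, σ² = 9.84² = 96.8256; σ² + n·σ₀² = 96.8256 + 5·17305.4025 = 86623.8381.
Posterior mean = (μ₀/σ₀² + n·x̄/σ²)/(1/σ₀² + n/σ²) = (σ²·μ₀ + σ₀²·n·x̄)/(σ² + n·σ₀²) = (96.8256·93.72 + 17305.4025·470.52)/86623.8381 = 8151612.479532/86623.8381 = 94.1036.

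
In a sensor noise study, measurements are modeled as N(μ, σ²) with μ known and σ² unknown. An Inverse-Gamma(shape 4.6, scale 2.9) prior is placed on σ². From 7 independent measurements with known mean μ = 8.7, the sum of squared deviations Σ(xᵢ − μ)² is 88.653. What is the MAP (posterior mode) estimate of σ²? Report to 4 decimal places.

With known mean μ and an Inverse-Gamma(α, β) prior on σ², the Normal likelihood is conjugate: posterior is Inv-Gamma(α + n/2, β + Σ(xᵢ−μ)²/2).
Posterior: Inv-Gamma(4.6 + 7/2, 2.9 + 88.653/2) = Inv-Gamma(8.10, 47.2265).
Mode = β/(α+1) = 47.2265/9.10 = 5.1897.

5.1897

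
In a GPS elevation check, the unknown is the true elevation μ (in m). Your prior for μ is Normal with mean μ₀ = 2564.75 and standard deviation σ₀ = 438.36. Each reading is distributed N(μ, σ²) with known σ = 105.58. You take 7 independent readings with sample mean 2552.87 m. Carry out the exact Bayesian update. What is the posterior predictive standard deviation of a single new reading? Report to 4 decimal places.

For Normal data with known variance σ², a Normal(μ₀, σ₀²) prior on μ is conjugate. Posterior precision = 1/σ₀² + n/σ²; posterior mean is the precision-weighted average of μ₀ and x̄.
σ₀² = 438.36² = 192159.4896, σ² = 105.58² = 11147.1364; σ² + n·σ₀² = 11147.1364 + 7·192159.4896 = 1356263.5636.
Posterior precision = 1/σ₀² + n/σ² = 1/192159.4896 + 7/11147.1364 = (σ² + n·σ₀²)/(σ₀²σ²) = 1356263.5636/(192159.4896·11147.1364); posterior variance σₙ² = σ₀²σ²/(σ² + n·σ₀²) = 192159.4896·11147.1364/1356263.5636 = 1579.359719.
Predictive variance for one new observation = σₙ² + σ² = 192159.4896·11147.1364/1356263.5636 + 11147.1364 = σ²·(σ₀² + 1356263.5636)/1356263.5636 = 11147.1364·1548423.0532/1356263.5636 = 12726.496119; SD = √(11147.1364·1548423.0532/1356263.5636) = 112.8118.

112.8118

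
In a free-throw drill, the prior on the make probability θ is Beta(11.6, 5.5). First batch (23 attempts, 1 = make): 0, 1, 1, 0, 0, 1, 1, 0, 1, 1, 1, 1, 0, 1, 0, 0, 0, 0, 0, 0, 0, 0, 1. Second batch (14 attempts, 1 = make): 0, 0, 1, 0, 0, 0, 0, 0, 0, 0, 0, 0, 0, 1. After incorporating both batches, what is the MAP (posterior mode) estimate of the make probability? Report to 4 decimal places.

0.4338

The Beta prior is conjugate to a Binomial/Bernoulli likelihood; the update adds successes to α and failures to β.
After batch 1: Beta(11.6+10, 5.5+13) = Beta(21.6, 18.5).
After batch 2: Beta(21.6+2, 18.5+12) = Beta(23.6, 30.5).
Mode of Beta(a,b) for a,b>1 is (a−1)/(a+b−2) = 22.6/52.1 = 0.4338.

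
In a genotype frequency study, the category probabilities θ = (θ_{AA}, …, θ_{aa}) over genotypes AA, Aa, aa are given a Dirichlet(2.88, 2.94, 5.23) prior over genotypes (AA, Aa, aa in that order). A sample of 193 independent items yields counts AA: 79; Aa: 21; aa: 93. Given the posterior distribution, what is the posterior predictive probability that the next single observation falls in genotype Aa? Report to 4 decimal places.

The Dirichlet prior is conjugate to the Multinomial likelihood: each posterior αⱼ = prior αⱼ + observed count nⱼ.
Posterior concentration: (81.88, 23.94, 98.23), total = 204.05.
P(next = Aa | data) = α_{Aa}/Σα = 0.1173.

0.1173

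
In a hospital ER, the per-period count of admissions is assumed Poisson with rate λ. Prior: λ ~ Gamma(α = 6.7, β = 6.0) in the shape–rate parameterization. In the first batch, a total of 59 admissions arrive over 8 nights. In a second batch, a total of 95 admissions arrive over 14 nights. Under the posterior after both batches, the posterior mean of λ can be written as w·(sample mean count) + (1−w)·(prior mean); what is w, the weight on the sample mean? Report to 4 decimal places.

0.7857

With a Gamma(shape α, rate β) prior, the Poisson likelihood is conjugate: the posterior is Gamma(α + ΣXᵢ, β + n).
Total number of nights: n = 8 + 14 = 22.
Posterior mean = (α₀+S)/(β₀+n) = [n/(β₀+n)]·(S/n) + [β₀/(β₀+n)]·(α₀/β₀), so only n and β₀ enter the weight.
Weight on data w = n/(β₀+n) = 22/(6.0+22) = 22/28.0 = 0.7857.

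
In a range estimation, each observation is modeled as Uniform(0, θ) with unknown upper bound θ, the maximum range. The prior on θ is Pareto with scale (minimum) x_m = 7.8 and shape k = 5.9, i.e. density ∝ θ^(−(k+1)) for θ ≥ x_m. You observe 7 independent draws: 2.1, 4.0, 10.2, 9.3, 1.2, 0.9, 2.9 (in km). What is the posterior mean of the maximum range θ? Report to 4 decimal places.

11.0571

A Pareto(scale x_m, shape k) prior on the upper bound θ of Uniform(0, θ) is conjugate: posterior is Pareto(max(x_m, max xᵢ), k + n).
Sample maximum = 10.2; prior scale x_m = 7.8 → posterior scale = max = 10.2.
Posterior shape = 5.9 + 7 = 12.9.
E[θ|data] = k·x_m/(k−1) = 12.9·10.2/11.9 = 11.0571.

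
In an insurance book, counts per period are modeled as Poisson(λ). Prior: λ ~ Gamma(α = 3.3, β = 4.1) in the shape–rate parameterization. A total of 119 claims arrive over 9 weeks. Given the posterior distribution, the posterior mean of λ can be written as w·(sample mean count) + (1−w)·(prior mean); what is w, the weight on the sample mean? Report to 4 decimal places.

0.6870

With a Gamma(shape α, rate β) prior, the Poisson likelihood is conjugate: the posterior is Gamma(α + ΣXᵢ, β + n).
Posterior mean = (α₀+S)/(β₀+n) = [n/(β₀+n)]·(S/n) + [β₀/(β₀+n)]·(α₀/β₀), so only n and β₀ enter the weight.
Weight on data w = n/(β₀+n) = 9/(4.1+9) = 9/13.1 = 0.6870.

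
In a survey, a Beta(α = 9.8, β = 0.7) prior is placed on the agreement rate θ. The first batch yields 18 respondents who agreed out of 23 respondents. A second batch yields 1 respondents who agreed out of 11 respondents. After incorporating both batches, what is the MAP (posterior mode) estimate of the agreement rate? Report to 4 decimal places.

The Beta prior is conjugate to a Binomial/Bernoulli likelihood; the update adds successes to α and failures to β.
After batch 1: Beta(9.8+18, 0.7+5) = Beta(27.8, 5.7).
After batch 2: Beta(27.8+1, 5.7+10) = Beta(28.8, 15.7).
Mode of Beta(a,b) for a,b>1 is (a−1)/(a+b−2) = 27.8/42.5 = 0.6541.

0.6541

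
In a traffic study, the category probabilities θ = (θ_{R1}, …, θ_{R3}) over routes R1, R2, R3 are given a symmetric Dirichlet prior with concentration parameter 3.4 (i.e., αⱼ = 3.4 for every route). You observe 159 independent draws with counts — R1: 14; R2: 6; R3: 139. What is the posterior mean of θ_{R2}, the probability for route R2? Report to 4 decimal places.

The Dirichlet prior is conjugate to the Multinomial likelihood: each posterior αⱼ = prior αⱼ + observed count nⱼ.
Posterior concentration: (17.4, 9.4, 142.4), total = 169.2.
E[θ_{R2}|data] = α_{R2}/Σα = 9.4/169.2 = 0.0556.

0.0556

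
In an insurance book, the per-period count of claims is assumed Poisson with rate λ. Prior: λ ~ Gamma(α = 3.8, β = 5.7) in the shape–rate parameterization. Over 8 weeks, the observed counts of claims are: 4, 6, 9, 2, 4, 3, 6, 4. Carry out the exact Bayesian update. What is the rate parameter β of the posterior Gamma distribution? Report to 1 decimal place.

With a Gamma(shape α, rate β) prior, the Poisson likelihood is conjugate: the posterior is Gamma(α + ΣXᵢ, β + n).
Sum of counts S = 38 over n = 8 weeks.
Posterior: Gamma(α+S, β+n) = Gamma(3.8+38, 5.7+8) = Gamma(41.8, 13.7).
Posterior β = 13.7.

13.7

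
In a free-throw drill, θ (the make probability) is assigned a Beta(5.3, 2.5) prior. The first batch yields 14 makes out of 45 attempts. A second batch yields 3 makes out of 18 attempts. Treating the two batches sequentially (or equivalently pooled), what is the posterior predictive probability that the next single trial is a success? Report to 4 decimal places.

The Beta prior is conjugate to a Binomial/Bernoulli likelihood; the update adds successes to α and failures to β.
After batch 1: Beta(5.3+14, 2.5+31) = Beta(19.3, 33.5).
After batch 2: Beta(19.3+3, 33.5+15) = Beta(22.3, 48.5).
For a single future Bernoulli trial, P(success | data) = α/(α+β) = 0.3150.

0.3150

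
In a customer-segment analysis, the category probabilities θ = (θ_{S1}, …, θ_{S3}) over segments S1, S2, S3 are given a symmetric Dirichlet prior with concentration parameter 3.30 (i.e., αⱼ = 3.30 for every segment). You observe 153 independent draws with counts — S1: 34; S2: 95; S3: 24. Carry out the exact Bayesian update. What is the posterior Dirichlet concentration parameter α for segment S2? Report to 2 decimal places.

98.30

The Dirichlet prior is conjugate to the Multinomial likelihood: each posterior αⱼ = prior αⱼ + observed count nⱼ.
Posterior concentration: (37.30, 98.30, 27.30), total = 162.90.
α_{S2} = 3.30 + 95 = 98.30.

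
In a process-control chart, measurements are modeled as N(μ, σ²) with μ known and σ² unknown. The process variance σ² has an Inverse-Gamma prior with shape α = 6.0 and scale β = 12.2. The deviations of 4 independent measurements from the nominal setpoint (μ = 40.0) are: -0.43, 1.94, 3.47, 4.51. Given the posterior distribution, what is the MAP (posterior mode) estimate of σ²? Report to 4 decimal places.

3.3739

With known mean μ and an Inverse-Gamma(α, β) prior on σ², the Normal likelihood is conjugate: posterior is Inv-Gamma(α + n/2, β + Σ(xᵢ−μ)²/2).
Σ(xᵢ−μ)² = (-0.43)² + (1.94)² + (3.47)² + (4.51)² = 36.3295.
Posterior: Inv-Gamma(6.0 + 4/2, 12.2 + 36.3295/2) = Inv-Gamma(8.00, 30.36475).
Mode = β/(α+1) = 30.36475/9.00 = 3.3739.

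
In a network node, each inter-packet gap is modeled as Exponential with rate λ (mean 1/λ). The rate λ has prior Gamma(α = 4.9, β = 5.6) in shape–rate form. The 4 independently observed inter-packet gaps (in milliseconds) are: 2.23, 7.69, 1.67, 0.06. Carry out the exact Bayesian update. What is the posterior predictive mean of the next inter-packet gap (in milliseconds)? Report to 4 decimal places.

With a Gamma(shape α, rate β) prior on the exponential rate λ, the posterior after n observations with total T = Σxᵢ is Gamma(α+n, β+T).
Sum of observations T = 11.65 milliseconds; n = 4.
Posterior: Gamma(4.9+4, 5.6+11.65) = Gamma(8.9, 17.25).
The predictive distribution for the next observation is Lomax; its mean is β/(α−1) = 17.25/7.9 = 2.1835.

2.1835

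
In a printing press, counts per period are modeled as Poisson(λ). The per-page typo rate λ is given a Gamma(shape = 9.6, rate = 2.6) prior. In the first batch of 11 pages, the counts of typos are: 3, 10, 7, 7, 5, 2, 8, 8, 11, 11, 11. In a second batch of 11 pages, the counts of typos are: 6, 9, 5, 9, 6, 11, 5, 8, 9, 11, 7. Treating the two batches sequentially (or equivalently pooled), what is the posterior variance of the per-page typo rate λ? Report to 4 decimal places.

With a Gamma(shape α, rate β) prior, the Poisson likelihood is conjugate: the posterior is Gamma(α + ΣXᵢ, β + n).
Batch 1: sum of counts S = 83 over n = 11 pages.
After batch 1: Gamma(α+S, β+n) = Gamma(9.6+83, 2.6+11) = Gamma(92.6, 13.6).
Batch 2: sum of counts S = 86 over n = 11 pages.
After batch 2: Gamma(α+S, β+n) = Gamma(92.6+86, 13.6+11) = Gamma(178.6, 24.6).
Var = α/β² = 178.6/24.6² = 0.2951.

0.2951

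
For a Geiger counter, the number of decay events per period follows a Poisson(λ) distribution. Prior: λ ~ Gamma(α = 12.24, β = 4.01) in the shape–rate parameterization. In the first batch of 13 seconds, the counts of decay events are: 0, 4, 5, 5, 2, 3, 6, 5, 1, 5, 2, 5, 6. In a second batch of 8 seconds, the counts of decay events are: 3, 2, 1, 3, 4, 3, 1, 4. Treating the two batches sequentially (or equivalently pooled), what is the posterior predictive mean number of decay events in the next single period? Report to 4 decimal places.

3.2883

With a Gamma(shape α, rate β) prior, the Poisson likelihood is conjugate: the posterior is Gamma(α + ΣXᵢ, β + n).
Batch 1: sum of counts S = 49 over n = 13 seconds.
After batch 1: Gamma(α+S, β+n) = Gamma(12.24+49, 4.01+13) = Gamma(61.24, 17.01).
Batch 2: sum of counts S = 21 over n = 8 seconds.
After batch 2: Gamma(α+S, β+n) = Gamma(61.24+21, 17.01+8) = Gamma(82.24, 25.01).
The predictive distribution for one future period is NegBinom with mean α/β = 3.2883.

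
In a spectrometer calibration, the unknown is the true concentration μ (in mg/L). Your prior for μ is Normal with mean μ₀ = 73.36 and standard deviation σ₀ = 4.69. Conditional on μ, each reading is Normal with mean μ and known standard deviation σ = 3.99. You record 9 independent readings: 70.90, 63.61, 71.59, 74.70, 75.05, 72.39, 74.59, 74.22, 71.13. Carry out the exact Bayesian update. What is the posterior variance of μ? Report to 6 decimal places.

1.637235

For Normal data with known variance σ², a Normal(μ₀, σ₀²) prior on μ is conjugate. Posterior precision = 1/σ₀² + n/σ²; posterior mean is the precision-weighted average of μ₀ and x̄.
σ₀² = 4.69² = 21.9961, σ² = 3.99² = 15.9201; σ² + n·σ₀² = 15.9201 + 9·21.9961 = 213.885.
Posterior precision = 1/σ₀² + n/σ² = 1/21.9961 + 9/15.9201 = (σ² + n·σ₀²)/(σ₀²σ²) = 213.885/(21.9961·15.9201); posterior variance σₙ² = σ₀²σ²/(σ² + n·σ₀²) = 21.9961·15.9201/213.885 = 1.637235.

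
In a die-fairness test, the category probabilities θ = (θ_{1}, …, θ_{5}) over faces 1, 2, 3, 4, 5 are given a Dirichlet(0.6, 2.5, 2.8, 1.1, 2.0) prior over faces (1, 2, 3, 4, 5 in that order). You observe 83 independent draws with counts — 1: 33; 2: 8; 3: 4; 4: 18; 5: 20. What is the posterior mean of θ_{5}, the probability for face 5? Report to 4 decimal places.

0.2391

The Dirichlet prior is conjugate to the Multinomial likelihood: each posterior αⱼ = prior αⱼ + observed count nⱼ.
Posterior concentration: (33.6, 10.5, 6.8, 19.1, 22.0), total = 92.0.
E[θ_{5}|data] = α_{5}/Σα = 22.0/92.0 = 0.2391.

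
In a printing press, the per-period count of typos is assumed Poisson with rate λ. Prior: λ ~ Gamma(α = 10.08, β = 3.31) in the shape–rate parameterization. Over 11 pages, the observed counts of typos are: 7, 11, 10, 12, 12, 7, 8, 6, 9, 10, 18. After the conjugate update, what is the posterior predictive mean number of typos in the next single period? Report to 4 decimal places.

8.3913

With a Gamma(shape α, rate β) prior, the Poisson likelihood is conjugate: the posterior is Gamma(α + ΣXᵢ, β + n).
Sum of counts S = 110 over n = 11 pages.
Posterior: Gamma(α+S, β+n) = Gamma(10.08+110, 3.31+11) = Gamma(120.08, 14.31).
The predictive distribution for one future period is NegBinom with mean α/β = 8.3913.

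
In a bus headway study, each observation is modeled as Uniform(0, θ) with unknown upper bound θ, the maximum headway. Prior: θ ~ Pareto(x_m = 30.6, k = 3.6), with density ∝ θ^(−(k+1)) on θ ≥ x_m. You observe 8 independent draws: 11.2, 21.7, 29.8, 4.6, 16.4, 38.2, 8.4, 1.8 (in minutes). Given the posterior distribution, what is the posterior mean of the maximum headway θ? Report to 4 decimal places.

A Pareto(scale x_m, shape k) prior on the upper bound θ of Uniform(0, θ) is conjugate: posterior is Pareto(max(x_m, max xᵢ), k + n).
Sample maximum = 38.2; prior scale x_m = 30.6 → posterior scale = max = 38.2.
Posterior shape = 3.6 + 8 = 11.6.
E[θ|data] = k·x_m/(k−1) = 11.6·38.2/10.6 = 41.8038.

41.8038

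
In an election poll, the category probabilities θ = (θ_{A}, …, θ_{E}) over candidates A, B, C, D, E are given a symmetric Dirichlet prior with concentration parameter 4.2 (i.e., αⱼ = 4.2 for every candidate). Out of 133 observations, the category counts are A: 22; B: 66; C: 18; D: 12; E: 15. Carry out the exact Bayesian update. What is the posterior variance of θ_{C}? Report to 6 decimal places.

0.000796

The Dirichlet prior is conjugate to the Multinomial likelihood: each posterior αⱼ = prior αⱼ + observed count nⱼ.
Posterior concentration: (26.2, 70.2, 22.2, 16.2, 19.2), total = 154.0.
Var[θ_j] = α_j(Σα−α_j)/((Σα)²(Σα+1)) = 22.2·131.8/(154.0²·155.0) = 0.000796.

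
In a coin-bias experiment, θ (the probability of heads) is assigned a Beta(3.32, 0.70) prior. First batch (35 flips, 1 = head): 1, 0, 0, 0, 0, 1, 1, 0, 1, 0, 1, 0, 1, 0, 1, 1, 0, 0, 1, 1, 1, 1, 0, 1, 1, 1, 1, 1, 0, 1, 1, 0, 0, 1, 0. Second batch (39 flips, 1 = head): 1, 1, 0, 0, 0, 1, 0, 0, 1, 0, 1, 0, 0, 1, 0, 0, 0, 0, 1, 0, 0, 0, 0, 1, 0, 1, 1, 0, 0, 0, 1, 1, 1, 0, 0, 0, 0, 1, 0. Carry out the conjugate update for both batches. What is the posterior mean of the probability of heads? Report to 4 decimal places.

0.4783

The Beta prior is conjugate to a Binomial/Bernoulli likelihood; the update adds successes to α and failures to β.
After batch 1: Beta(3.32+20, 0.70+15) = Beta(23.32, 15.70).
After batch 2: Beta(23.32+14, 15.70+25) = Beta(37.32, 40.70).
Posterior mean = α/(α+β) = 37.32/78.02 = 0.4783.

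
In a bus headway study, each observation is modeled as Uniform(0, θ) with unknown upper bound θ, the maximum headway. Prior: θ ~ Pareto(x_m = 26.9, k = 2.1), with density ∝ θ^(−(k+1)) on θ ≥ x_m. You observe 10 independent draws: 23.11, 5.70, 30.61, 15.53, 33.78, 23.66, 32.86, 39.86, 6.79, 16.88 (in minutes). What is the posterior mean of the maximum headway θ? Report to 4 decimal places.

43.4510

A Pareto(scale x_m, shape k) prior on the upper bound θ of Uniform(0, θ) is conjugate: posterior is Pareto(max(x_m, max xᵢ), k + n).
Sample maximum = 39.86; prior scale x_m = 26.9 → posterior scale = max = 39.86.
Posterior shape = 2.1 + 10 = 12.1.
E[θ|data] = k·x_m/(k−1) = 12.1·39.86/11.1 = 43.4510.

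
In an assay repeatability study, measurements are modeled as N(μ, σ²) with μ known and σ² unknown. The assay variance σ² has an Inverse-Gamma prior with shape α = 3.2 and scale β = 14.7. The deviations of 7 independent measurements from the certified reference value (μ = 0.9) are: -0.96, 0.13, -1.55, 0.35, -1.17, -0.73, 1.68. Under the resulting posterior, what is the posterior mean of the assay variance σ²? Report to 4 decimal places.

3.2972

With known mean μ and an Inverse-Gamma(α, β) prior on σ², the Normal likelihood is conjugate: posterior is Inv-Gamma(α + n/2, β + Σ(xᵢ−μ)²/2).
Σ(xᵢ−μ)² = (-0.96)² + (0.13)² + (-1.55)² + (0.35)² + (-1.17)² + (-0.73)² + (1.68)² = 8.1877.
Posterior: Inv-Gamma(3.2 + 7/2, 14.7 + 8.1877/2) = Inv-Gamma(6.70, 18.79385).
E[σ²|data] = β/(α−1) = 18.79385/5.70 = 3.2972.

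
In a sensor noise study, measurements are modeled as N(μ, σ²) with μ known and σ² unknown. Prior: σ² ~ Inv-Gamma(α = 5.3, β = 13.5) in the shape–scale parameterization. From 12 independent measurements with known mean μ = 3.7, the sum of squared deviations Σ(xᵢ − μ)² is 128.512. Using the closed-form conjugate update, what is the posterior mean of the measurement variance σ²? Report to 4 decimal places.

7.5491

With known mean μ and an Inverse-Gamma(α, β) prior on σ², the Normal likelihood is conjugate: posterior is Inv-Gamma(α + n/2, β + Σ(xᵢ−μ)²/2).
Posterior: Inv-Gamma(5.3 + 12/2, 13.5 + 128.512/2) = Inv-Gamma(11.30, 77.7560).
E[σ²|data] = β/(α−1) = 77.7560/10.30 = 7.5491.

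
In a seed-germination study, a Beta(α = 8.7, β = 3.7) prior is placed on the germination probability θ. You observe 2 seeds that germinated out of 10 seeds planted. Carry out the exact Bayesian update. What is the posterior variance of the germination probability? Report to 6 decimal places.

0.010662

The Beta prior is conjugate to a Binomial/Bernoulli likelihood; the update adds successes to α and failures to β.
Posterior: Beta(α+k, β+n−k) = Beta(8.7+2, 3.7+8) = Beta(10.7, 11.7).
Var = αβ/((α+β)²(α+β+1)) = 10.7·11.7/(22.4²·23.4) = 0.010662.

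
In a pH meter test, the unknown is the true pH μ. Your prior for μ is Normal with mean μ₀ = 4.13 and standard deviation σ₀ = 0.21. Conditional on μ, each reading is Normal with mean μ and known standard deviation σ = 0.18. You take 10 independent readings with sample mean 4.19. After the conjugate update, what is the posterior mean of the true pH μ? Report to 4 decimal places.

For Normal data with known variance σ², a Normal(μ₀, σ₀²) prior on μ is conjugate. Posterior precision = 1/σ₀² + n/σ²; posterior mean is the precision-weighted average of μ₀ and x̄.
n·x̄ = 10·4.19 = 41.9.
σ₀² = 0.21² = 0.0441, σ² = 0.18² = 0.0324; σ² + n·σ₀² = 0.0324 + 10·0.0441 = 0.4734.
Posterior mean = (μ₀/σ₀² + n·x̄/σ²)/(1/σ₀² + n/σ²) = (σ²·μ₀ + σ₀²·n·x̄)/(σ² + n·σ₀²) = (0.0324·4.13 + 0.0441·41.9)/0.4734 = 1.981602/0.4734 = 4.1859.

4.1859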